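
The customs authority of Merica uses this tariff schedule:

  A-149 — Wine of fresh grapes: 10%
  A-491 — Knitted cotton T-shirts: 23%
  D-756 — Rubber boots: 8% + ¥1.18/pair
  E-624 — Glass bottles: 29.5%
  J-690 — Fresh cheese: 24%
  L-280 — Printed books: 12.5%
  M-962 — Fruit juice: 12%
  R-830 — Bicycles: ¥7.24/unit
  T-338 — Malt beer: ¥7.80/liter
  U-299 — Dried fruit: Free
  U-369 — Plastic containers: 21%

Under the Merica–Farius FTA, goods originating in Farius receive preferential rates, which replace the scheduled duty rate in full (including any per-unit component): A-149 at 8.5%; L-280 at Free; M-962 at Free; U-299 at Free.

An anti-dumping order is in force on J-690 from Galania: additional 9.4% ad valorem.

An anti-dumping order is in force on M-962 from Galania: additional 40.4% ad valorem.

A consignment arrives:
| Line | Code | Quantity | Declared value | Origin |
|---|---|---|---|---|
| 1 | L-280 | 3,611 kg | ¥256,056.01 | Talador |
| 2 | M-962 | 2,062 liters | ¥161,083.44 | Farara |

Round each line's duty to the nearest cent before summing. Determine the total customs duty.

Line 1 (L-280, Talador, 3,611 kg, ¥256,056.01):
Base rate for L-280 is 12.5%.
L-280 has an FTA preferential rate, but origin Talador is not Farius; base rate stands.
Duty = ¥256,056.01 × 12.5% = ¥32,007.00.
Line 2 (M-962, Farara, 2,062 liters, ¥161,083.44):
Base rate for M-962 is 12%.
M-962 has an FTA preferential rate, but origin Farara is not Farius; base rate stands.
The additional-duty order on M-962 targets Galania, not Farara; it does not apply.
Duty = ¥161,083.44 × 12% = ¥19,330.01.
Total = ¥32,007.00 + ¥19,330.01 = ¥51,337.01.

¥51,337.01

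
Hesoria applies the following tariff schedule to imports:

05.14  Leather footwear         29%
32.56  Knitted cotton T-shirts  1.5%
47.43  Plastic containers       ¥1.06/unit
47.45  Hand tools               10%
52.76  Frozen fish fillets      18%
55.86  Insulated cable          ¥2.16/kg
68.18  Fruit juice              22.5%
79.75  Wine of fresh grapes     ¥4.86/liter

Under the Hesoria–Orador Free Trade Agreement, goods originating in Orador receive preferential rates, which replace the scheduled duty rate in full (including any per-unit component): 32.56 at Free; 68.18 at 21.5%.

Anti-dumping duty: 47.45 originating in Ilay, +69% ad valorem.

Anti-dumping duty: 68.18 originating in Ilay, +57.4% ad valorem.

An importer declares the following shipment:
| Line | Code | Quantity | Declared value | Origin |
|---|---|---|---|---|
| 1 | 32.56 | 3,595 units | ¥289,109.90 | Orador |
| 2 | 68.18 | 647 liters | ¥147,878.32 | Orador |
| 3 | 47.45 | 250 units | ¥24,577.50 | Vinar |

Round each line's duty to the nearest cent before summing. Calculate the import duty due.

Line 1 (32.56, Orador, 3,595 units, ¥289,109.90):
Base rate for 32.56 is 1.5%.
Origin Orador qualifies under the Hesoria–Orador agreement and 32.56 is covered: preferential rate Free applies instead.
Duty = ¥289,109.90 × 0% = ¥0.00.
Line 2 (68.18, Orador, 647 liters, ¥147,878.32):
Base rate for 68.18 is 22.5%.
Origin Orador qualifies under the Hesoria–Orador agreement and 68.18 is covered: preferential rate 21.5% applies instead.
The additional-duty order on 68.18 targets Ilay, not Orador; it does not apply.
Duty = ¥147,878.32 × 21.5% = ¥31,793.84.
Line 3 (47.45, Vinar, 250 units, ¥24,577.50):
Base rate for 47.45 is 10%.
The additional-duty order on 47.45 targets Ilay, not Vinar; it does not apply.
Duty = ¥24,577.50 × 10% = ¥2,457.75.
Total = ¥0.00 + ¥31,793.84 + ¥2,457.75 = ¥34,251.59.

¥34,251.59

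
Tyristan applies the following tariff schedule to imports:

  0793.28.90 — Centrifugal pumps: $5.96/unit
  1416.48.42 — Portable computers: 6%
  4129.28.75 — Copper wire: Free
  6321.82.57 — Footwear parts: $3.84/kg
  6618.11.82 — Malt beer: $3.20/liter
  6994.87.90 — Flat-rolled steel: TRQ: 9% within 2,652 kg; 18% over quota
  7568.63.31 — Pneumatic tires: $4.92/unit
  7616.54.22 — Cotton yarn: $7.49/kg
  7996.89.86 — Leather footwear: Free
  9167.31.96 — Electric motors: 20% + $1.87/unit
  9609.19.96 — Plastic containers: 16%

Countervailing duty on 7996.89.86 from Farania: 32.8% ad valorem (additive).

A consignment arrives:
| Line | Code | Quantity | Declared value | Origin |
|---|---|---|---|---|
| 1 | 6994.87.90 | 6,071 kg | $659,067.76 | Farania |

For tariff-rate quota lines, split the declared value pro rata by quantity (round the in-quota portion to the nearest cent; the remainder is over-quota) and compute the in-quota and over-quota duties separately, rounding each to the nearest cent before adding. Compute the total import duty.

$92,721.10

Line 1 (6994.87.90, Farania, 6,071 kg, $659,067.76):
Code 6994.87.90 is under a tariff-rate quota (threshold 2,652 kg). In-quota: 2,652 kg at 9%; over-quota: 3,419 kg at 18%.
Pro-rata value split: in-quota = $659,067.76 × 2,652/6,071 = $287,901.12; over-quota = $659,067.76 − $287,901.12 = $371,166.64.
In-quota duty = $287,901.12 × 9% = $25,911.10. Over-quota duty = $371,166.64 × 18% = $66,810.00.
Line duty = $25,911.10 + $66,810.00 = $92,721.10.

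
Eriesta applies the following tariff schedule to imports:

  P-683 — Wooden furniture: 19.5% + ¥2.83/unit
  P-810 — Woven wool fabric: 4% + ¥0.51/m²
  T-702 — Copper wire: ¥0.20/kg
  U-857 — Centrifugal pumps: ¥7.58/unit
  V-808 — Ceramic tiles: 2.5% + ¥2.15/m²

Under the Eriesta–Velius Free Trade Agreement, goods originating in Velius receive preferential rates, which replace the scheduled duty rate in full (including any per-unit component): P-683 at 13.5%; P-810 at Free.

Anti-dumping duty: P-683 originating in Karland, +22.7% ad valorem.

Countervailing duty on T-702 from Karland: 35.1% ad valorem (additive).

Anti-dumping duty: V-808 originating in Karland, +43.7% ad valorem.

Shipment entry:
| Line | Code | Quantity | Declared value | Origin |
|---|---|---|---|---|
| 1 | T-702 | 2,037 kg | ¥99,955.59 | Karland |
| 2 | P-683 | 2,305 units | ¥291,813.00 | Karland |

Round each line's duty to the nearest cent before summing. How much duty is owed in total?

Line 1 (T-702, Karland, 2,037 kg, ¥99,955.59):
Base rate for T-702 is ¥0.20/kg.
Additional duty on T-702 from Karland: +35.1% ad valorem. Applied ad valorem rate = 35.1%.
Duty = ¥99,955.59 × 35.1% + 2,037 × ¥0.20 = ¥35,491.81.
Line 2 (P-683, Karland, 2,305 units, ¥291,813.00):
Base rate for P-683 is 19.5% + ¥2.83/unit.
P-683 has an FTA preferential rate, but origin Karland is not Velius; base rate stands.
Additional duty on P-683 from Karland: +22.7%. Applied ad valorem rate: 19.5% + 22.7% = 42.2%.
Duty = ¥291,813.00 × 42.2% + 2,305 × ¥2.83 = ¥129,668.24.
Total = ¥35,491.81 + ¥129,668.24 = ¥165,160.05.

¥165,160.05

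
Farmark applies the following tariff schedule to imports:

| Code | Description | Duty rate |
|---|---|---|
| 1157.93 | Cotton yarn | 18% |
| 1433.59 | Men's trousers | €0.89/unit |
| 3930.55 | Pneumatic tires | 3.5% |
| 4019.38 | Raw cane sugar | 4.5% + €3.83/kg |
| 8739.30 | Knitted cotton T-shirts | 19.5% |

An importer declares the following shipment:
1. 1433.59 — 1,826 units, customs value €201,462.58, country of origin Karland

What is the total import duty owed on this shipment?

Line 1 (1433.59, Karland, 1,826 units, €201,462.58):
Base rate for 1433.59 is €0.89/unit.
Duty = 1,826 × €0.89 = €1,625.14.

€1,625.14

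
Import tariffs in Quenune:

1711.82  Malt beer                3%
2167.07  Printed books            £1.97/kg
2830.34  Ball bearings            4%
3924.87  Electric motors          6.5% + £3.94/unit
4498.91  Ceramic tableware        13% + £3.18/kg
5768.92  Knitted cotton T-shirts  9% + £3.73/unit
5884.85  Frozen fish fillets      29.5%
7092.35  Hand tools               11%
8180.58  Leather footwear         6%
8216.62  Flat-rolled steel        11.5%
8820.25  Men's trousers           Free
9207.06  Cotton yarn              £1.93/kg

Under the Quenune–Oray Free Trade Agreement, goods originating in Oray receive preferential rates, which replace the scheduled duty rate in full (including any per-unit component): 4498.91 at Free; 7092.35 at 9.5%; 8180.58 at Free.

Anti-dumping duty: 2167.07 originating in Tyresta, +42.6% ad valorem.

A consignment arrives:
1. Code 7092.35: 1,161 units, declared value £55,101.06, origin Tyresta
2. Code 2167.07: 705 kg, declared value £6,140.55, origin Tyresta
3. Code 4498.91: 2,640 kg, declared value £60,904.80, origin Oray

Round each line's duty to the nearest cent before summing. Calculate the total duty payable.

£10,065.84

Line 1 (7092.35, Tyresta, 1,161 units, £55,101.06):
Base rate for 7092.35 is 11%.
7092.35 has an FTA preferential rate, but origin Tyresta is not Oray; base rate stands.
Duty = £55,101.06 × 11% = £6,061.12.
Line 2 (2167.07, Tyresta, 705 kg, £6,140.55):
Base rate for 2167.07 is £1.97/kg.
Additional duty on 2167.07 from Tyresta: +42.6% ad valorem. Applied ad valorem rate = 42.6%.
Duty = £6,140.55 × 42.6% + 705 × £1.97 = £4,004.72.
Line 3 (4498.91, Oray, 2,640 kg, £60,904.80):
Base rate for 4498.91 is 13% + £3.18/kg.
Origin Oray qualifies under the Quenune–Oray agreement and 4498.91 is covered: preferential rate Free applies instead.
Duty = £60,904.80 × 0% = £0.00.
Total = £6,061.12 + £4,004.72 + £0.00 = £10,065.84.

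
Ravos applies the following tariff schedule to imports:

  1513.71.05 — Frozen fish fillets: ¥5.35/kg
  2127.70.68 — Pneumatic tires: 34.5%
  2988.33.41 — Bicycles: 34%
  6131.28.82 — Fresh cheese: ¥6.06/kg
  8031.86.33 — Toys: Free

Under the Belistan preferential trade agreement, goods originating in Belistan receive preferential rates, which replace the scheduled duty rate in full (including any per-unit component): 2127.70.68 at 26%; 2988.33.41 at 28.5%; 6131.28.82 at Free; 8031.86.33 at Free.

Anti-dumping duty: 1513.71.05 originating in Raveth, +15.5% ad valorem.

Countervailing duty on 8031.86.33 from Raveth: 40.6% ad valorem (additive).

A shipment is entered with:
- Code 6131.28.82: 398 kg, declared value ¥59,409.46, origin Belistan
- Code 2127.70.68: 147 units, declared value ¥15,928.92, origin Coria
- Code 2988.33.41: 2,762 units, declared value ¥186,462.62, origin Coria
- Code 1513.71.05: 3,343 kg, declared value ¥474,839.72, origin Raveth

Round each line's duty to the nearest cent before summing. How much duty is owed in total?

¥160,377.98

Line 1 (6131.28.82, Belistan, 398 kg, ¥59,409.46):
Base rate for 6131.28.82 is ¥6.06/kg.
Origin Belistan qualifies under the Ravos–Belistan agreement and 6131.28.82 is covered: preferential rate Free applies instead.
Duty = ¥59,409.46 × 0% = ¥0.00.
Line 2 (2127.70.68, Coria, 147 units, ¥15,928.92):
Base rate for 2127.70.68 is 34.5%.
2127.70.68 has an FTA preferential rate, but origin Coria is not Belistan; base rate stands.
Duty = ¥15,928.92 × 34.5% = ¥5,495.48.
Line 3 (2988.33.41, Coria, 2,762 units, ¥186,462.62):
Base rate for 2988.33.41 is 34%.
2988.33.41 has an FTA preferential rate, but origin Coria is not Belistan; base rate stands.
Duty = ¥186,462.62 × 34% = ¥63,397.29.
Line 4 (1513.71.05, Raveth, 3,343 kg, ¥474,839.72):
Base rate for 1513.71.05 is ¥5.35/kg.
Additional duty on 1513.71.05 from Raveth: +15.5% ad valorem. Applied ad valorem rate = 15.5%.
Duty = ¥474,839.72 × 15.5% + 3,343 × ¥5.35 = ¥91,485.21.
Total = ¥0.00 + ¥5,495.48 + ¥63,397.29 + ¥91,485.21 = ¥160,377.98.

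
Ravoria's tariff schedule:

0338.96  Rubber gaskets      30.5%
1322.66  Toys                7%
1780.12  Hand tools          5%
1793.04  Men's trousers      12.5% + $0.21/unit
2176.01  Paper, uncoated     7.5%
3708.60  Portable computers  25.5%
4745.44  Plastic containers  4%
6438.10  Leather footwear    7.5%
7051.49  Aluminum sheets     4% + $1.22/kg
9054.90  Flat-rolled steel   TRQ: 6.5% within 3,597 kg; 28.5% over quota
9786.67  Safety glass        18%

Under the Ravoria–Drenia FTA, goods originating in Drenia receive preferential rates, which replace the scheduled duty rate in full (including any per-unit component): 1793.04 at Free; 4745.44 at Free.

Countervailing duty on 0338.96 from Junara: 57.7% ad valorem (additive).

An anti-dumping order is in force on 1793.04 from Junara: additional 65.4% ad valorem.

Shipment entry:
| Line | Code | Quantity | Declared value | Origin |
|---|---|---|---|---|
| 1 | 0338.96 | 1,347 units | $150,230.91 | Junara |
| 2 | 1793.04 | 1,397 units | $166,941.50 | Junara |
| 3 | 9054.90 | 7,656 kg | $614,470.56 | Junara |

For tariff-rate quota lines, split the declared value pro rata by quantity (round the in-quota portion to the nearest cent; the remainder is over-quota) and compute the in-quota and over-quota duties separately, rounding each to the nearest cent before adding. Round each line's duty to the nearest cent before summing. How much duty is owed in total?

$374,455.62

Line 1 (0338.96, Junara, 1,347 units, $150,230.91):
Base rate for 0338.96 is 30.5%.
Additional duty on 0338.96 from Junara: +57.7%. Applied ad valorem rate: 30.5% + 57.7% = 88.2%.
Duty = $150,230.91 × 88.2% = $132,503.66.
Line 2 (1793.04, Junara, 1,397 units, $166,941.50):
Base rate for 1793.04 is 12.5% + $0.21/unit.
1793.04 has an FTA preferential rate, but origin Junara is not Drenia; base rate stands.
Additional duty on 1793.04 from Junara: +65.4%. Applied ad valorem rate: 12.5% + 65.4% = 77.9%.
Duty = $166,941.50 × 77.9% + 1,397 × $0.21 = $130,340.80.
Line 3 (9054.90, Junara, 7,656 kg, $614,470.56):
Code 9054.90 is under a tariff-rate quota (threshold 3,597 kg). In-quota: 3,597 kg at 6.5%; over-quota: 4,059 kg at 28.5%.
Pro-rata value split: in-quota = $614,470.56 × 3,597/7,656 = $288,695.22; over-quota = $614,470.56 − $288,695.22 = $325,775.34.
In-quota duty = $288,695.22 × 6.5% = $18,765.19. Over-quota duty = $325,775.34 × 28.5% = $92,845.97.
Line duty = $18,765.19 + $92,845.97 = $111,611.16.
Total = $132,503.66 + $130,340.80 + $111,611.16 = $374,455.62.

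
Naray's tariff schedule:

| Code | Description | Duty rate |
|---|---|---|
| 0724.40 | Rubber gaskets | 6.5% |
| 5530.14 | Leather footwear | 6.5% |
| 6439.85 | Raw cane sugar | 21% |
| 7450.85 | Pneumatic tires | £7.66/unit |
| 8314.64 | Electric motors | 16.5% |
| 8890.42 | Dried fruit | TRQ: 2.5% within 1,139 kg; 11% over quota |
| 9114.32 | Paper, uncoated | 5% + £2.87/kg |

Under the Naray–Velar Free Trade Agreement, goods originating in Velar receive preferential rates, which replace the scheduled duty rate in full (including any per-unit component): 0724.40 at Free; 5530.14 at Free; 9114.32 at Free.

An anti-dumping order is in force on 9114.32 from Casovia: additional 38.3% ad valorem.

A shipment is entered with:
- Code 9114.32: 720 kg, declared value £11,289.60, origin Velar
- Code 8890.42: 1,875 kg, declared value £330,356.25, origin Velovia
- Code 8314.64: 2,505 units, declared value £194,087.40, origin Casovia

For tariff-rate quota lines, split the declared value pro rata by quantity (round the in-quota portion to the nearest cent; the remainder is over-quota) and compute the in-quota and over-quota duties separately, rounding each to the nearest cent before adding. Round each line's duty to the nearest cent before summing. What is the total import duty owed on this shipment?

Line 1 (9114.32, Velar, 720 kg, £11,289.60):
Base rate for 9114.32 is 5% + £2.87/kg.
Origin Velar qualifies under the Naray–Velar agreement and 9114.32 is covered: preferential rate Free applies instead.
The additional-duty order on 9114.32 targets Casovia, not Velar; it does not apply.
Duty = £11,289.60 × 0% = £0.00.
Line 2 (8890.42, Velovia, 1,875 kg, £330,356.25):
Code 8890.42 is under a tariff-rate quota (threshold 1,139 kg). In-quota: 1,139 kg at 2.5%; over-quota: 736 kg at 11%.
Pro-rata value split: in-quota = £330,356.25 × 1,139/1,875 = £200,680.41; over-quota = £330,356.25 − £200,680.41 = £129,675.84.
In-quota duty = £200,680.41 × 2.5% = £5,017.01. Over-quota duty = £129,675.84 × 11% = £14,264.34.
Line duty = £5,017.01 + £14,264.34 = £19,281.35.
Line 3 (8314.64, Casovia, 2,505 units, £194,087.40):
Base rate for 8314.64 is 16.5%.
Duty = £194,087.40 × 16.5% = £32,024.42.
Total = £0.00 + £19,281.35 + £32,024.42 = £51,305.77.

£51,305.77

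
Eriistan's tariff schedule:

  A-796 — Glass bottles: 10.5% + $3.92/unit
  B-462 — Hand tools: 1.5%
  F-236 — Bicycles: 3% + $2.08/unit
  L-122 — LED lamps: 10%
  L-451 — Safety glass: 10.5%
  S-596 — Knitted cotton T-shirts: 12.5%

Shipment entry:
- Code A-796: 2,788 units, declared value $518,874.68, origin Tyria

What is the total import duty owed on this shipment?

Line 1 (A-796, Tyria, 2,788 units, $518,874.68):
Base rate for A-796 is 10.5% + $3.92/unit.
Duty = $518,874.68 × 10.5% + 2,788 × $3.92 = $65,410.80.

$65,410.80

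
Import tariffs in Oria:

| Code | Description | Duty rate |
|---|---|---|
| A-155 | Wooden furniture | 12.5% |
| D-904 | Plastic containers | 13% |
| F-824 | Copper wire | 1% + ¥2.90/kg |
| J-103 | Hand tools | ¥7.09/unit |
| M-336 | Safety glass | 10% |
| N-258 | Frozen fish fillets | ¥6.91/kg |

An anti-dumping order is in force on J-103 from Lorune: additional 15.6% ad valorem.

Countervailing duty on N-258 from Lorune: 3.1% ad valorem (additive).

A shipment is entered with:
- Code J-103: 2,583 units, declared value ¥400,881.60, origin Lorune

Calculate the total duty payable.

Line 1 (J-103, Lorune, 2,583 units, ¥400,881.60):
Base rate for J-103 is ¥7.09/unit.
Additional duty on J-103 from Lorune: +15.6% ad valorem. Applied ad valorem rate = 15.6%.
Duty = ¥400,881.60 × 15.6% + 2,583 × ¥7.09 = ¥80,851.00.

¥80,851.00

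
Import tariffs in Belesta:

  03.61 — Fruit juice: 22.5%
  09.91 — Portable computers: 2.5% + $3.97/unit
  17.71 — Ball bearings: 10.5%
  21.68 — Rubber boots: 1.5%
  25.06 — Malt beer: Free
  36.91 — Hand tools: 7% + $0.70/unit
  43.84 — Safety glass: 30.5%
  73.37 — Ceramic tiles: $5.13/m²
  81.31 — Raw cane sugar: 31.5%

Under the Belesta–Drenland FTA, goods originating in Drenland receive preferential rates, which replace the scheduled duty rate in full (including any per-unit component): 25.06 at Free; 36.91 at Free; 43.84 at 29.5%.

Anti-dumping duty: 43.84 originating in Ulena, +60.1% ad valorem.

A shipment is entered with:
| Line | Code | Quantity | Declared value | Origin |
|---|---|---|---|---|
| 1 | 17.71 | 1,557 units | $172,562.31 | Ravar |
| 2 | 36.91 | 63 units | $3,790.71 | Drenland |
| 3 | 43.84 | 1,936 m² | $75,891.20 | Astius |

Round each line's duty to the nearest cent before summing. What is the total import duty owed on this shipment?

$41,265.86

Line 1 (17.71, Ravar, 1,557 units, $172,562.31):
Base rate for 17.71 is 10.5%.
Duty = $172,562.31 × 10.5% = $18,119.04.
Line 2 (36.91, Drenland, 63 units, $3,790.71):
Base rate for 36.91 is 7% + $0.70/unit.
Origin Drenland qualifies under the Belesta–Drenland agreement and 36.91 is covered: preferential rate Free applies instead.
Duty = $3,790.71 × 0% = $0.00.
Line 3 (43.84, Astius, 1,936 m², $75,891.20):
Base rate for 43.84 is 30.5%.
43.84 has an FTA preferential rate, but origin Astius is not Drenland; base rate stands.
The additional-duty order on 43.84 targets Ulena, not Astius; it does not apply.
Duty = $75,891.20 × 30.5% = $23,146.82.
Total = $18,119.04 + $0.00 + $23,146.82 = $41,265.86.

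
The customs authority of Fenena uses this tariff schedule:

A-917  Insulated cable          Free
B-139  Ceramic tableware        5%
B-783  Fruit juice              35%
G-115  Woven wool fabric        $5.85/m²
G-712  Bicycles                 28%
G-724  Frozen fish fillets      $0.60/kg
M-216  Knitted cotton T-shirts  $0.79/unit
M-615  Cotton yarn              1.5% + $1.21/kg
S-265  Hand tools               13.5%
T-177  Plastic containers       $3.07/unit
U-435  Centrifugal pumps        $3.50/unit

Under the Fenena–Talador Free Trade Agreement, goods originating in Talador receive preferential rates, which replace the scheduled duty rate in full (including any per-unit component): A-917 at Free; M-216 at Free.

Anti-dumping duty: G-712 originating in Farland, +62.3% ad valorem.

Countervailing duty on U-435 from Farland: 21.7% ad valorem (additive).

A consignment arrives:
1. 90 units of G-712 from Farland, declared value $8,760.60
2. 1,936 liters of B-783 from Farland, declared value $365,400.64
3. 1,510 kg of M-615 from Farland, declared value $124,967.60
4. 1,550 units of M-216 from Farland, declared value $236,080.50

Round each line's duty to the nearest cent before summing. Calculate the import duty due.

$140,727.15

Line 1 (G-712, Farland, 90 units, $8,760.60):
Base rate for G-712 is 28%.
Additional duty on G-712 from Farland: +62.3%. Applied ad valorem rate: 28% + 62.3% = 90.3%.
Duty = $8,760.60 × 90.3% = $7,910.82.
Line 2 (B-783, Farland, 1,936 liters, $365,400.64):
Base rate for B-783 is 35%.
Duty = $365,400.64 × 35% = $127,890.22.
Line 3 (M-615, Farland, 1,510 kg, $124,967.60):
Base rate for M-615 is 1.5% + $1.21/kg.
Duty = $124,967.60 × 1.5% + 1,510 × $1.21 = $3,701.61.
Line 4 (M-216, Farland, 1,550 units, $236,080.50):
Base rate for M-216 is $0.79/unit.
M-216 has an FTA preferential rate, but origin Farland is not Talador; base rate stands.
Duty = 1,550 × $0.79 = $1,224.50.
Total = $7,910.82 + $127,890.22 + $3,701.61 + $1,224.50 = $140,727.15.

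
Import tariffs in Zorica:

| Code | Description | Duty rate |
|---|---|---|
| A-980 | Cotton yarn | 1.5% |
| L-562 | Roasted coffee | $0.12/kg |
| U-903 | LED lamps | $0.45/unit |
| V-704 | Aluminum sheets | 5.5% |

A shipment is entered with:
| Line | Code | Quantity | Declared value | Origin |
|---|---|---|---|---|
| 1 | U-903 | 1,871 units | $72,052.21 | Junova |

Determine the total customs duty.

$841.95

Line 1 (U-903, Junova, 1,871 units, $72,052.21):
Base rate for U-903 is $0.45/unit.
Duty = 1,871 × $0.45 = $841.95.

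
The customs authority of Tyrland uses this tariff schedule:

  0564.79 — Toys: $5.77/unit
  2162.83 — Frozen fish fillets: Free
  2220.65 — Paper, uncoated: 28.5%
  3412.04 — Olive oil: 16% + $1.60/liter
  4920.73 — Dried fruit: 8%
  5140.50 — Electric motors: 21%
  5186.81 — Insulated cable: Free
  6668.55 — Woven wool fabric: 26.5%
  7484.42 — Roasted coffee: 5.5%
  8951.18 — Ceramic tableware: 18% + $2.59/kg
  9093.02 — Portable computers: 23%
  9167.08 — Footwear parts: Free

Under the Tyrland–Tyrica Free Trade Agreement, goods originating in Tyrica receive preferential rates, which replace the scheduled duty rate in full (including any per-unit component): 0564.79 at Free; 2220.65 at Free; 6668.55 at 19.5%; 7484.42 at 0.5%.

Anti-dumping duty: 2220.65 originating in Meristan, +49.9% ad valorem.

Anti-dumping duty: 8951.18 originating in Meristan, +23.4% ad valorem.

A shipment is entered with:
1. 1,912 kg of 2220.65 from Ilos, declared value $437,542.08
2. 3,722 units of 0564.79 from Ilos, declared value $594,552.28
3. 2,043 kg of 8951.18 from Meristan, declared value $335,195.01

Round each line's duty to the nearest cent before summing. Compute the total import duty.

$290,237.53

Line 1 (2220.65, Ilos, 1,912 kg, $437,542.08):
Base rate for 2220.65 is 28.5%.
2220.65 has an FTA preferential rate, but origin Ilos is not Tyrica; base rate stands.
The additional-duty order on 2220.65 targets Meristan, not Ilos; it does not apply.
Duty = $437,542.08 × 28.5% = $124,699.49.
Line 2 (0564.79, Ilos, 3,722 units, $594,552.28):
Base rate for 0564.79 is $5.77/unit.
0564.79 has an FTA preferential rate, but origin Ilos is not Tyrica; base rate stands.
Duty = 3,722 × $5.77 = $21,475.94.
Line 3 (8951.18, Meristan, 2,043 kg, $335,195.01):
Base rate for 8951.18 is 18% + $2.59/kg.
Additional duty on 8951.18 from Meristan: +23.4%. Applied ad valorem rate: 18% + 23.4% = 41.4%.
Duty = $335,195.01 × 41.4% + 2,043 × $2.59 = $144,062.10.
Total = $124,699.49 + $21,475.94 + $144,062.10 = $290,237.53.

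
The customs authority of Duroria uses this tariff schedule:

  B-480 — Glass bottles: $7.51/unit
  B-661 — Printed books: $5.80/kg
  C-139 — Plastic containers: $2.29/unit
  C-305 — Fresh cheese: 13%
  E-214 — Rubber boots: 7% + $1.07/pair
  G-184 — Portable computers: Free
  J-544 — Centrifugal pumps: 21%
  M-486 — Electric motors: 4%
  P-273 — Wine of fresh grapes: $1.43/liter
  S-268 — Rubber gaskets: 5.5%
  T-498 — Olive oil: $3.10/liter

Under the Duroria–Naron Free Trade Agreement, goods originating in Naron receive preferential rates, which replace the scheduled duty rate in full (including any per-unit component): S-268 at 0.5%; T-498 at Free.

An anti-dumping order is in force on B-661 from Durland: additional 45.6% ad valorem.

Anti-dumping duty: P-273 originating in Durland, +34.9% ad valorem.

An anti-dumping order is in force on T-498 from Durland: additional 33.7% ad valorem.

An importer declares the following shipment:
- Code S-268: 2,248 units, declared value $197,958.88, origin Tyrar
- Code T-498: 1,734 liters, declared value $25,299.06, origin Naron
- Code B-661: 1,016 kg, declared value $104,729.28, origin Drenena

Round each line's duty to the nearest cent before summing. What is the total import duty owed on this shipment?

Line 1 (S-268, Tyrar, 2,248 units, $197,958.88):
Base rate for S-268 is 5.5%.
S-268 has an FTA preferential rate, but origin Tyrar is not Naron; base rate stands.
Duty = $197,958.88 × 5.5% = $10,887.74.
Line 2 (T-498, Naron, 1,734 liters, $25,299.06):
Base rate for T-498 is $3.10/liter.
Origin Naron qualifies under the Duroria–Naron agreement and T-498 is covered: preferential rate Free applies instead.
The additional-duty order on T-498 targets Durland, not Naron; it does not apply.
Duty = $25,299.06 × 0% = $0.00.
Line 3 (B-661, Drenena, 1,016 kg, $104,729.28):
Base rate for B-661 is $5.80/kg.
The additional-duty order on B-661 targets Durland, not Drenena; it does not apply.
Duty = 1,016 × $5.80 = $5,892.80.
Total = $10,887.74 + $0.00 + $5,892.80 = $16,780.54.

$16,780.54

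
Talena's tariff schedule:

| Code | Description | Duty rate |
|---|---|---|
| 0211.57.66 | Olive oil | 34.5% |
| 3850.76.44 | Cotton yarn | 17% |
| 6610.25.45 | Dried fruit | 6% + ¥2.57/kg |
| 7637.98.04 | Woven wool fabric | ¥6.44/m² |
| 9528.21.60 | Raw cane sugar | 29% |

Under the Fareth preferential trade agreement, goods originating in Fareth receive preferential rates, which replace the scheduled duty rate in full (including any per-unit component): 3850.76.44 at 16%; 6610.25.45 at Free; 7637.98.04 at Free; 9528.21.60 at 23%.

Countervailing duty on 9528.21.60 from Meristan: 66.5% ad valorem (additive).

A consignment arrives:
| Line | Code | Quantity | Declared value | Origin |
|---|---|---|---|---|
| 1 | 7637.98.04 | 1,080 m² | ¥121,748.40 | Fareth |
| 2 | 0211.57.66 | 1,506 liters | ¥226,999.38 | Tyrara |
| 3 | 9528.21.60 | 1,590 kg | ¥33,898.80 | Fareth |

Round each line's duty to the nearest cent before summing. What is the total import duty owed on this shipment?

Line 1 (7637.98.04, Fareth, 1,080 m², ¥121,748.40):
Base rate for 7637.98.04 is ¥6.44/m².
Origin Fareth qualifies under the Talena–Fareth agreement and 7637.98.04 is covered: preferential rate Free applies instead.
Duty = ¥121,748.40 × 0% = ¥0.00.
Line 2 (0211.57.66, Tyrara, 1,506 liters, ¥226,999.38):
Base rate for 0211.57.66 is 34.5%.
Duty = ¥226,999.38 × 34.5% = ¥78,314.79.
Line 3 (9528.21.60, Fareth, 1,590 kg, ¥33,898.80):
Base rate for 9528.21.60 is 29%.
Origin Fareth qualifies under the Talena–Fareth agreement and 9528.21.60 is covered: preferential rate 23% applies instead.
The additional-duty order on 9528.21.60 targets Meristan, not Fareth; it does not apply.
Duty = ¥33,898.80 × 23% = ¥7,796.72.
Total = ¥0.00 + ¥78,314.79 + ¥7,796.72 = ¥86,111.51.

¥86,111.51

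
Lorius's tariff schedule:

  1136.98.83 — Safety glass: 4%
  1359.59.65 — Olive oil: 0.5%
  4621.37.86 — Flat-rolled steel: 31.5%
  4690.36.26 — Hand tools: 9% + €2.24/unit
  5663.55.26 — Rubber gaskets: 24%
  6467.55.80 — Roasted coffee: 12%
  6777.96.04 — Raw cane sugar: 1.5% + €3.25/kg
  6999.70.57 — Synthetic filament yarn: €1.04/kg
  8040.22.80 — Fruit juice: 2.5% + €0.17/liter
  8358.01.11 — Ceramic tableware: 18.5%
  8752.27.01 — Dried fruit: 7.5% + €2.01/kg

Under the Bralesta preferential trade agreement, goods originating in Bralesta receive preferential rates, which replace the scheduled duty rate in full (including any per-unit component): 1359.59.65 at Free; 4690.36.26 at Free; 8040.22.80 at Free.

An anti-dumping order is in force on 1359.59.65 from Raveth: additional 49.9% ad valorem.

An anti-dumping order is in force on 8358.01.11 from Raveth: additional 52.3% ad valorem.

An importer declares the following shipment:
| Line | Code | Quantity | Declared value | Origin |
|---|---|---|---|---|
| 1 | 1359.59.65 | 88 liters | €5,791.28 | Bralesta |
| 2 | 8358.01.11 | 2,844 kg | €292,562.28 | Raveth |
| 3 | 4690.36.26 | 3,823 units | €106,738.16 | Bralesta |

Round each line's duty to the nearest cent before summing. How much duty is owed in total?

Line 1 (1359.59.65, Bralesta, 88 liters, €5,791.28):
Base rate for 1359.59.65 is 0.5%.
Origin Bralesta qualifies under the Lorius–Bralesta agreement and 1359.59.65 is covered: preferential rate Free applies instead.
The additional-duty order on 1359.59.65 targets Raveth, not Bralesta; it does not apply.
Duty = €5,791.28 × 0% = €0.00.
Line 2 (8358.01.11, Raveth, 2,844 kg, €292,562.28):
Base rate for 8358.01.11 is 18.5%.
Additional duty on 8358.01.11 from Raveth: +52.3%. Applied ad valorem rate: 18.5% + 52.3% = 70.8%.
Duty = €292,562.28 × 70.8% = €207,134.09.
Line 3 (4690.36.26, Bralesta, 3,823 units, €106,738.16):
Base rate for 4690.36.26 is 9% + €2.24/unit.
Origin Bralesta qualifies under the Lorius–Bralesta agreement and 4690.36.26 is covered: preferential rate Free applies instead.
Duty = €106,738.16 × 0% = €0.00.
Total = €0.00 + €207,134.09 + €0.00 = €207,134.09.

€207,134.09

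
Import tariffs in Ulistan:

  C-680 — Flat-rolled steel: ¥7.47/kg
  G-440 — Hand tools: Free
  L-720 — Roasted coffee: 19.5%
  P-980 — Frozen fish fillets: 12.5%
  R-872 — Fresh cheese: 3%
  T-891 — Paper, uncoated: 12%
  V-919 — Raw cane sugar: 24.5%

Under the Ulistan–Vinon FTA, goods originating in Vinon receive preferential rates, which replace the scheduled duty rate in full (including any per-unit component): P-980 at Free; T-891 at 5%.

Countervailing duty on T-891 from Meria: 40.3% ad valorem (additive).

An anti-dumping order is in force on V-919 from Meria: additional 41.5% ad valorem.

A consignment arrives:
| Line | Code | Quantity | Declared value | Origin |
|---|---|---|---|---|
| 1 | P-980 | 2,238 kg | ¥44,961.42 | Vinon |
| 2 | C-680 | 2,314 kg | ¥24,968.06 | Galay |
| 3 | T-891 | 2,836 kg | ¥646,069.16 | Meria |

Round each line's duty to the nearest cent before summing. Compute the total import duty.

¥355,179.75

Line 1 (P-980, Vinon, 2,238 kg, ¥44,961.42):
Base rate for P-980 is 12.5%.
Origin Vinon qualifies under the Ulistan–Vinon agreement and P-980 is covered: preferential rate Free applies instead.
Duty = ¥44,961.42 × 0% = ¥0.00.
Line 2 (C-680, Galay, 2,314 kg, ¥24,968.06):
Base rate for C-680 is ¥7.47/kg.
Duty = 2,314 × ¥7.47 = ¥17,285.58.
Line 3 (T-891, Meria, 2,836 kg, ¥646,069.16):
Base rate for T-891 is 12%.
T-891 has an FTA preferential rate, but origin Meria is not Vinon; base rate stands.
Additional duty on T-891 from Meria: +40.3%. Applied ad valorem rate: 12% + 40.3% = 52.3%.
Duty = ¥646,069.16 × 52.3% = ¥337,894.17.
Total = ¥0.00 + ¥17,285.58 + ¥337,894.17 = ¥355,179.75.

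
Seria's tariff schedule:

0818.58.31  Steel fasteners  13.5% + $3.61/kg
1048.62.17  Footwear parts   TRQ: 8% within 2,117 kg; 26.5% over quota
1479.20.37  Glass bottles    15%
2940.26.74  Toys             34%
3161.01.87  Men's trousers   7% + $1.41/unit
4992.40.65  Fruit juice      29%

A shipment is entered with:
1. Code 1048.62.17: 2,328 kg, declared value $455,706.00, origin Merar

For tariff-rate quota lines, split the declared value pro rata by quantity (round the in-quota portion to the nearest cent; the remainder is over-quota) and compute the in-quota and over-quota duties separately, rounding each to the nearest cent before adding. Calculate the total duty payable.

Line 1 (1048.62.17, Merar, 2,328 kg, $455,706.00):
Code 1048.62.17 is under a tariff-rate quota (threshold 2,117 kg). In-quota: 2,117 kg at 8%; over-quota: 211 kg at 26.5%.
Pro-rata value split: in-quota = $455,706.00 × 2,117/2,328 = $414,402.75; over-quota = $455,706.00 − $414,402.75 = $41,303.25.
In-quota duty = $414,402.75 × 8% = $33,152.22. Over-quota duty = $41,303.25 × 26.5% = $10,945.36.
Line duty = $33,152.22 + $10,945.36 = $44,097.58.

$44,097.58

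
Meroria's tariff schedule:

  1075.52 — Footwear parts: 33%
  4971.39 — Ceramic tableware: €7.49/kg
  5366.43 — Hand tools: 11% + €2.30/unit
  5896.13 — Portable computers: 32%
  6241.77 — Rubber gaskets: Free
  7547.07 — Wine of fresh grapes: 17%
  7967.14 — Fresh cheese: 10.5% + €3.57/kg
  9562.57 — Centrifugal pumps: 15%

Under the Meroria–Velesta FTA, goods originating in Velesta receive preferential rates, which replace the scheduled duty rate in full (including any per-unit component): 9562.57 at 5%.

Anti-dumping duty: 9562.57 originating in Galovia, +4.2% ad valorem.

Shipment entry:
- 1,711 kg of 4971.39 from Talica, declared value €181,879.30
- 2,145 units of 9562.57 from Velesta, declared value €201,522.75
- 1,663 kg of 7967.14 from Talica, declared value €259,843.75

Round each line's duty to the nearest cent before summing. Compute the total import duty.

€56,112.03

Line 1 (4971.39, Talica, 1,711 kg, €181,879.30):
Base rate for 4971.39 is €7.49/kg.
Duty = 1,711 × €7.49 = €12,815.39.
Line 2 (9562.57, Velesta, 2,145 units, €201,522.75):
Base rate for 9562.57 is 15%.
Origin Velesta qualifies under the Meroria–Velesta agreement and 9562.57 is covered: preferential rate 5% applies instead.
The additional-duty order on 9562.57 targets Galovia, not Velesta; it does not apply.
Duty = €201,522.75 × 5% = €10,076.14.
Line 3 (7967.14, Talica, 1,663 kg, €259,843.75):
Base rate for 7967.14 is 10.5% + €3.57/kg.
Duty = €259,843.75 × 10.5% + 1,663 × €3.57 = €33,220.50.
Total = €12,815.39 + €10,076.14 + €33,220.50 = €56,112.03.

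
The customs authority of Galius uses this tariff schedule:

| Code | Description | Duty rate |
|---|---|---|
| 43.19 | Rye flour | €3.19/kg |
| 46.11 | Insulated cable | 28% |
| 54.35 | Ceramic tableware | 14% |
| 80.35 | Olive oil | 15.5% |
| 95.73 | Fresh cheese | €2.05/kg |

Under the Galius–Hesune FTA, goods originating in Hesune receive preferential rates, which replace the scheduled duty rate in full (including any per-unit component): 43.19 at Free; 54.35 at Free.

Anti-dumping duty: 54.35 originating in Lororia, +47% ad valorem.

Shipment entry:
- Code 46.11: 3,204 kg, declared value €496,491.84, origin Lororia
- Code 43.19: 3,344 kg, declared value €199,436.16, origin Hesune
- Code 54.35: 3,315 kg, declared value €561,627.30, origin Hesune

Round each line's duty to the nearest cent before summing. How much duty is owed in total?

€139,017.72

Line 1 (46.11, Lororia, 3,204 kg, €496,491.84):
Base rate for 46.11 is 28%.
Duty = €496,491.84 × 28% = €139,017.72.
Line 2 (43.19, Hesune, 3,344 kg, €199,436.16):
Base rate for 43.19 is €3.19/kg.
Origin Hesune qualifies under the Galius–Hesune agreement and 43.19 is covered: preferential rate Free applies instead.
Duty = €199,436.16 × 0% = €0.00.
Line 3 (54.35, Hesune, 3,315 kg, €561,627.30):
Base rate for 54.35 is 14%.
Origin Hesune qualifies under the Galius–Hesune agreement and 54.35 is covered: preferential rate Free applies instead.
The additional-duty order on 54.35 targets Lororia, not Hesune; it does not apply.
Duty = €561,627.30 × 0% = €0.00.
Total = €139,017.72 + €0.00 + €0.00 = €139,017.72.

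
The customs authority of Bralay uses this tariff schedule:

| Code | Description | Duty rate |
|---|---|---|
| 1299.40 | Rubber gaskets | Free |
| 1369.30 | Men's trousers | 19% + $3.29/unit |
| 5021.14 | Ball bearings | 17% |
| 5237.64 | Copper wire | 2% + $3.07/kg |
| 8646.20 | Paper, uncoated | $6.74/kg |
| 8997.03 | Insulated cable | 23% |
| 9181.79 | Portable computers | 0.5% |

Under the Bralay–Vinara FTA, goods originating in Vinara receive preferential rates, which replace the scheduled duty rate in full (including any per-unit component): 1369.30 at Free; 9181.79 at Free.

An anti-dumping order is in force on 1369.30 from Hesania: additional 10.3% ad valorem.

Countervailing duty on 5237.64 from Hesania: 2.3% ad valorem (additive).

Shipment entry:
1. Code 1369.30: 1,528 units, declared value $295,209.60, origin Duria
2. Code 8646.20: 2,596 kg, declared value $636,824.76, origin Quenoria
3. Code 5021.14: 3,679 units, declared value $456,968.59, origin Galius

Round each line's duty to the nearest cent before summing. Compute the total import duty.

$156,298.64

Line 1 (1369.30, Duria, 1,528 units, $295,209.60):
Base rate for 1369.30 is 19% + $3.29/unit.
1369.30 has an FTA preferential rate, but origin Duria is not Vinara; base rate stands.
The additional-duty order on 1369.30 targets Hesania, not Duria; it does not apply.
Duty = $295,209.60 × 19% + 1,528 × $3.29 = $61,116.94.
Line 2 (8646.20, Quenoria, 2,596 kg, $636,824.76):
Base rate for 8646.20 is $6.74/kg.
Duty = 2,596 × $6.74 = $17,497.04.
Line 3 (5021.14, Galius, 3,679 units, $456,968.59):
Base rate for 5021.14 is 17%.
Duty = $456,968.59 × 17% = $77,684.66.
Total = $61,116.94 + $17,497.04 + $77,684.66 = $156,298.64.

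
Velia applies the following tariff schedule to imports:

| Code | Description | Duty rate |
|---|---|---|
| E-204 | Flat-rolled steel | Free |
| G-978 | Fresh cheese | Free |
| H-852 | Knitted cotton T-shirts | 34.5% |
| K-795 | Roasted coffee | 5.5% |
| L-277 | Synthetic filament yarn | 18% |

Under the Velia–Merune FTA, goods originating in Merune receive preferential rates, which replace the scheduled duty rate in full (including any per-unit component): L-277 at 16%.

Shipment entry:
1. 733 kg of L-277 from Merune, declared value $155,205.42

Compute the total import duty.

Line 1 (L-277, Merune, 733 kg, $155,205.42):
Base rate for L-277 is 18%.
Origin Merune qualifies under the Velia–Merune agreement and L-277 is covered: preferential rate 16% applies instead.
Duty = $155,205.42 × 16% = $24,832.87.

$24,832.87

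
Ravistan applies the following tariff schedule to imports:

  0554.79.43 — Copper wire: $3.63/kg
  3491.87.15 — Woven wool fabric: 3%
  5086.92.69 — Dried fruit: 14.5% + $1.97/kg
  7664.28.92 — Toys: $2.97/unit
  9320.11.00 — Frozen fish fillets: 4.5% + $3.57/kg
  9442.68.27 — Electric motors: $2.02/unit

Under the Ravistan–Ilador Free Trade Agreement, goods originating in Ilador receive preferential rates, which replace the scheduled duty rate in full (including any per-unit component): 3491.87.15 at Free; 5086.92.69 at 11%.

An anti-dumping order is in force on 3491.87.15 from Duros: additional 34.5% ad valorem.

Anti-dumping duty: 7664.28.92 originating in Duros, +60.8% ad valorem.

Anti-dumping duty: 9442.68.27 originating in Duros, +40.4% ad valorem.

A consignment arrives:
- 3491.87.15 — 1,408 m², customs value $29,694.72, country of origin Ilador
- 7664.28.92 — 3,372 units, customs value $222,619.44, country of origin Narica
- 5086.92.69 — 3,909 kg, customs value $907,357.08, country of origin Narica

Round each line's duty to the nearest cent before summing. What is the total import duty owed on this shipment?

Line 1 (3491.87.15, Ilador, 1,408 m², $29,694.72):
Base rate for 3491.87.15 is 3%.
Origin Ilador qualifies under the Ravistan–Ilador agreement and 3491.87.15 is covered: preferential rate Free applies instead.
The additional-duty order on 3491.87.15 targets Duros, not Ilador; it does not apply.
Duty = $29,694.72 × 0% = $0.00.
Line 2 (7664.28.92, Narica, 3,372 units, $222,619.44):
Base rate for 7664.28.92 is $2.97/unit.
The additional-duty order on 7664.28.92 targets Duros, not Narica; it does not apply.
Duty = 3,372 × $2.97 = $10,014.84.
Line 3 (5086.92.69, Narica, 3,909 kg, $907,357.08):
Base rate for 5086.92.69 is 14.5% + $1.97/kg.
5086.92.69 has an FTA preferential rate, but origin Narica is not Ilador; base rate stands.
Duty = $907,357.08 × 14.5% + 3,909 × $1.97 = $139,267.51.
Total = $0.00 + $10,014.84 + $139,267.51 = $149,282.35.

$149,282.35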